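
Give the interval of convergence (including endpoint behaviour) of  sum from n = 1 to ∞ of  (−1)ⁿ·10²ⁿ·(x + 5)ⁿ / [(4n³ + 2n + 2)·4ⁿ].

[-126/25, -124/25]

Apply the ratio test: |a_{n+1}| / |a_n| = [(4n³ + 2n + 2)/(4(n+1)³ + 2(n+1) + 2)] · 100/4, which tends to 25 as n → ∞.
Convergence for |x + 5| · 25 < 1, i.e. |x + 5| < 1/25. So R = 1/25.
At x = -124/25: the terms are on the order of 1/n³, so the series converges absolutely by comparison with the p-series (p = 3 > 1).
When x = -126/25, the series is dominated by a constant times Σ 1/n³, which converges (p = 3 > 1).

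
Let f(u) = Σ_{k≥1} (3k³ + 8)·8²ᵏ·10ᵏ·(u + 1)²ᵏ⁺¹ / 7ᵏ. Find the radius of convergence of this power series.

Ratio test: |a_{k+1}/a_k| = [(3(k+1)³ + 8)/(3k³ + 8)] · 64·10/7 → 640/7 as k → ∞.
Writing y = (u + 1)², the series in y has radius 7/640, so |u + 1| < √(7/640) and R = √70/80.

R = √70/80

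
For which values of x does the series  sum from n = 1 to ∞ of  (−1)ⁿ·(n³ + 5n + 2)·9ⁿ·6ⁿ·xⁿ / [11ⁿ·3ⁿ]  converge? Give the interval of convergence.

Apply the ratio test: |a_{n+1}| / |a_n| = [((n+1)³ + 5(n+1) + 2)/(n³ + 5n + 2)] · 9·6/(11·3), which tends to 18/11 as n → ∞.
Convergence for |x| · 18/11 < 1, i.e. |x| < 11/18. So R = 11/18.
At x = 11/18: the terms have absolute value of order n³, which does not tend to 0, so the series diverges by the divergence test.
Check x = -11/18: the terms have absolute value of order n³, which does not tend to 0, so the series diverges by the divergence test.

(-11/18, 11/18)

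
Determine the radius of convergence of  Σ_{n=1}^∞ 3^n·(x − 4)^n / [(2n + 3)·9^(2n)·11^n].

R = 297

By the ratio test, |a_{n+1}/a_n| = [(2n + 3)/(2(n+1) + 3)] · 3/(81·11) → 1/297.
Thus R = 1/(1/297) = 297.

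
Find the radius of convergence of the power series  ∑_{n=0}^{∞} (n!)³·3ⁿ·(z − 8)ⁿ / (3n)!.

Apply the ratio test: |a_{n+1}| / |a_n| = (n+1)³/[(3n+1)·(3n+2)·(3n+3)] · 3, which tends to 1/9 as n → ∞.
The series converges when 1/9 · |z − 8| < 1, giving R = 9.

R = 9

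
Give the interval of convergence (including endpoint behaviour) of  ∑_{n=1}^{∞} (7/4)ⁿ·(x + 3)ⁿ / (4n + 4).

The ratio of consecutive coefficients is [(4n + 4)/(4(n+1) + 4)] · 7/4 → 7/4.
Thus R = 1/(7/4) = 4/7.
Endpoint x = -17/7: the terms are asymptotic to a nonzero constant times 1/n, so the series diverges by limit comparison with Σ 1/n.
At x = -25/7: an alternating series whose terms decrease to 0 in absolute value, so it converges by the Leibniz criterion.

[-25/7, -17/7)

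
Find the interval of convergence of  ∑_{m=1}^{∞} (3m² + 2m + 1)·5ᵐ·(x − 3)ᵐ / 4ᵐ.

(11/5, 19/5)

The ratio of consecutive coefficients is [(3(m+1)² + 2(m+1) + 1)/(3m² + 2m + 1)] · 5/4 → 5/4.
Thus R = 1/(5/4) = 4/5.
At x = 19/5: the terms have absolute value of order m², which does not tend to 0, so the series diverges by the divergence test.
When x = 11/5, the m-th term does not approach 0; divergence by the term test.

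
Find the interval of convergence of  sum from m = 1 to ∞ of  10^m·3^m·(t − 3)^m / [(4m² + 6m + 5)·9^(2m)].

[3/10, 57/10]

By the ratio test, |a_{m+1}/a_m| = [(4m² + 6m + 5)/(4(m+1)² + 6(m+1) + 5)] · 10·3/81 → 10/27.
Convergence for |t − 3| · 10/27 < 1, i.e. |t − 3| < 27/10. So R = 27/10.
At t = 57/10: the terms are on the order of 1/m², so the series converges absolutely by comparison with the p-series (p = 2 > 1).
Check t = 3/10: the series is dominated by a constant times Σ 1/m², which converges (p = 2 > 1).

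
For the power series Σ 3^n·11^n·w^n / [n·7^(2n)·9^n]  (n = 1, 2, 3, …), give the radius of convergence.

R = 147/11

The ratio of consecutive coefficients is [n/(n+1)] · 3·11/(49·9) → 11/147.
The series converges when 11/147 · |w| < 1, giving R = 147/11.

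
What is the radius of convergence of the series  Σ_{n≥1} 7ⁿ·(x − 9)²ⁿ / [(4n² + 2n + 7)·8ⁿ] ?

R = 2√14/7

Ratio test: |a_{n+1}/a_n| = [(4n² + 2n + 7)/(4(n+1)² + 2(n+1) + 7)] · 7/8 → 7/8 as n → ∞.
Since the exponent of (x − 9) increases by 2 each term, convergence requires |x − 9|² < 8/7, hence R = 2√14/7.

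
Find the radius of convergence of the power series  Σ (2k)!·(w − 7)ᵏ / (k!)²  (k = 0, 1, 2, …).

R = 1/4

By the ratio test, |a_{k+1}/a_k| = (2k+1)·(2k+2)/(k+1)² → 4.
The series converges when 4 · |w − 7| < 1, giving R = 1/4.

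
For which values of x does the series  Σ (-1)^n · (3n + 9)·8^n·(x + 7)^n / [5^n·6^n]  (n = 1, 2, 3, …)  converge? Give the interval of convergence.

The ratio of consecutive coefficients is [(3(n+1) + 9)/(3n + 9)] · 8/(5·6) → 4/15.
Convergence for |x + 7| · 4/15 < 1, i.e. |x + 7| < 15/4. So R = 15/4.
At x = -13/4: the terms have absolute value of order n, which does not tend to 0, so the series diverges by the divergence test.
Endpoint x = -43/4: the terms have absolute value of order n, which does not tend to 0, so the series diverges by the divergence test.

(-43/4, -13/4)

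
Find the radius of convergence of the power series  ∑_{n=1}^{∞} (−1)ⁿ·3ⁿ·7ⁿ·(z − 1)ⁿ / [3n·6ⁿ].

R = 2/7

Apply the ratio test: |a_{n+1}| / |a_n| = [3n/3(n+1)] · 3·7/6, which tends to 7/2 as n → ∞.
Convergence for |z − 1| · 7/2 < 1, i.e. |z − 1| < 2/7. So R = 2/7.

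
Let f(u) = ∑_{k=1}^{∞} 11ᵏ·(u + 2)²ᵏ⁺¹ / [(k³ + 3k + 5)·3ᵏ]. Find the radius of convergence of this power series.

R = √33/11

The ratio of consecutive coefficients is [(k³ + 3k + 5)/((k+1)³ + 3(k+1) + 5)] · 11/3 → 11/3.
Writing y = (u + 2)², the series in y has radius 3/11, so |u + 2| < √(3/11) and R = √33/11.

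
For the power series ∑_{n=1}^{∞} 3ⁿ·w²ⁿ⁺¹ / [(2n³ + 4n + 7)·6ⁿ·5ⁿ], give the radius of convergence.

By the ratio test, |a_{n+1}/a_n| = [(2n³ + 4n + 7)/(2(n+1)³ + 4(n+1) + 7)] · 3/(6·5) → 1/10.
Since the exponent of w increases by 2 each term, convergence requires |w|² < 10, hence R = √10.

R = √10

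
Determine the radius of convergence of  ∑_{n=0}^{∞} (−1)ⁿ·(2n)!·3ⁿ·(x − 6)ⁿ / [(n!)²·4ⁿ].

R = 1/3

By the ratio test, |a_{n+1}/a_n| = (2n+1)·(2n+2)/(n+1)² · 3/4 → 3.
The series converges when 3 · |x − 6| < 1, giving R = 1/3.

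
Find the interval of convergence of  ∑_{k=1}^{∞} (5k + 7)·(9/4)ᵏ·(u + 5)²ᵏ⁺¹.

(-17/3, -13/3)

By the ratio test, |a_{k+1}/a_k| = [(5(k+1) + 7)/(5k + 7)] · 9/4 → 9/4.
Successive powers of (u + 5) differ by 2, so the series converges when |u + 5|² · 9/4 < 1, i.e. |u + 5| < √(4/9) = 2/3. So R = 2/3.
Endpoint u = -13/3: the terms do not tend to 0, so the series diverges.
Check u = -17/3: the terms do not tend to 0, so the series diverges.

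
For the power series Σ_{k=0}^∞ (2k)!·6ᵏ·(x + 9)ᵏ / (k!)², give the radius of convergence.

Apply the ratio test: |a_{k+1}| / |a_k| = (2k+1)·(2k+2)/(k+1)² · 6, which tends to 24 as k → ∞.
Thus R = 1/(24) = 1/24.

R = 1/24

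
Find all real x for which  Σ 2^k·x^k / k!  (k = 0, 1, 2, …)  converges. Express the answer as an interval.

(−∞, ∞)

Apply the ratio test: |a_{k+1}| / |a_k| = 2 · 1/(k+1), which tends to 0 as k → ∞.
Since the limit is 0 < 1 for every x, the series converges on all of ℝ and R = ∞.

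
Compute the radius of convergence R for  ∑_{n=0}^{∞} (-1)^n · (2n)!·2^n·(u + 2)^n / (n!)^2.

By the ratio test, |a_{n+1}/a_n| = (2n+1)·(2n+2)/(n+1)² · 2 → 8.
Convergence for |u + 2| · 8 < 1, i.e. |u + 2| < 1/8. So R = 1/8.

R = 1/8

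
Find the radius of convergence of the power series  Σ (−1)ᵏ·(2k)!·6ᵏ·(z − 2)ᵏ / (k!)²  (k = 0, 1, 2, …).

R = 1/24

Apply the ratio test: |a_{k+1}| / |a_k| = (2k+1)·(2k+2)/(k+1)² · 6, which tends to 24 as k → ∞.
Thus R = 1/(24) = 1/24.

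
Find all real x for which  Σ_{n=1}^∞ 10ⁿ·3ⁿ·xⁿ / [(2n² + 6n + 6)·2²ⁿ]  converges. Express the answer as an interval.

[-2/15, 2/15]

Apply the ratio test: |a_{n+1}| / |a_n| = [(2n² + 6n + 6)/(2(n+1)² + 6(n+1) + 6)] · 10·3/4, which tends to 15/2 as n → ∞.
Hence the series converges for |x| < 1/(15/2) = 2/15, so the radius of convergence is 2/15.
Check x = 2/15: the series is dominated by a constant times Σ 1/n², which converges (p = 2 > 1).
Check x = -2/15: the series is dominated by a constant times Σ 1/n², which converges (p = 2 > 1).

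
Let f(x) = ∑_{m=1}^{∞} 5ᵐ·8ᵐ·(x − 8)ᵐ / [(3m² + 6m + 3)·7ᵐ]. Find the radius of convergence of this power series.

R = 7/40

Ratio test: |a_{m+1}/a_m| = [(3m² + 6m + 3)/(3(m+1)² + 6(m+1) + 3)] · 5·8/7 → 40/7 as m → ∞.
Hence the series converges for |x − 8| < 1/(40/7) = 7/40, so the radius of convergence is 7/40.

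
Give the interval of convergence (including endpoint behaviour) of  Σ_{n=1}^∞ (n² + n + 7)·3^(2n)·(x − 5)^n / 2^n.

(43/9, 47/9)

Ratio test: |a_{n+1}/a_n| = [((n+1)² + (n+1) + 7)/(n² + n + 7)] · 9/2 → 9/2 as n → ∞.
Hence the series converges for |x − 5| < 1/(9/2) = 2/9, so the radius of convergence is 2/9.
Endpoint x = 47/9: the terms have absolute value of order n², which does not tend to 0, so the series diverges by the divergence test.
Check x = 43/9: the terms do not tend to 0, so the series diverges.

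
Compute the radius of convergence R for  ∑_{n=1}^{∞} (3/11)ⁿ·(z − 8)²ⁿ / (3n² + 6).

Ratio test: |a_{n+1}/a_n| = [(3n² + 6)/(3(n+1)² + 6)] · 3/11 → 3/11 as n → ∞.
Successive powers of (z − 8) differ by 2, so the series converges when |z − 8|² · 3/11 < 1, i.e. |z − 8| < √(11/3). So R = √33/3.

R = √33/3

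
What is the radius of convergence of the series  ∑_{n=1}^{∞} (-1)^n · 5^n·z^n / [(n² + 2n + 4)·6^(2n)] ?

Apply the ratio test: |a_{n+1}| / |a_n| = [(n² + 2n + 4)/((n+1)² + 2(n+1) + 4)] · 5/36, which tends to 5/36 as n → ∞.
The series converges when 5/36 · |z| < 1, giving R = 36/5.

R = 36/5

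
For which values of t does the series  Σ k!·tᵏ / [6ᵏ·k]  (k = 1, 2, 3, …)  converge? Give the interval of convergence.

Apply the ratio test: |a_{k+1}| / |a_k| = (k+1) · 1/6 · k/(k+1), which tends to ∞ as k → ∞.
The ratio grows without bound, so the series diverges whenever t ≠ 0; it converges only at t = 0. R = 0.

{0}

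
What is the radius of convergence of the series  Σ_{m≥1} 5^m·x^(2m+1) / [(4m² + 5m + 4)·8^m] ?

R = 2√10/5

By the ratio test, |a_{m+1}/a_m| = [(4m² + 5m + 4)/(4(m+1)² + 5(m+1) + 4)] · 5/8 → 5/8.
Successive powers of x differ by 2, so the series converges when |x|² · 5/8 < 1, i.e. |x| < √(8/5). So R = 2√10/5.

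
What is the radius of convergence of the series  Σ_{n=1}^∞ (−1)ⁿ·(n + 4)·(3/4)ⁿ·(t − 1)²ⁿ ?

R = 2√3/3

Apply the ratio test: |a_{n+1}| / |a_n| = [((n+1) + 4)/(n + 4)] · 3/4, which tends to 3/4 as n → ∞.
Writing y = (t − 1)², the series in y has radius 4/3, so |t − 1| < √(4/3) and R = 2√3/3.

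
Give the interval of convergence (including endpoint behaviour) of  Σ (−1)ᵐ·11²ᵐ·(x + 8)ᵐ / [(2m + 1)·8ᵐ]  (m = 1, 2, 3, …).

Apply the ratio test: |a_{m+1}| / |a_m| = [(2m + 1)/(2(m+1) + 1)] · 121/8, which tends to 121/8 as m → ∞.
Hence the series converges for |x + 8| < 1/(121/8) = 8/121, so the radius of convergence is 8/121.
When x = -960/121, an alternating series whose terms decrease to 0 in absolute value, so it converges by the Leibniz criterion.
Check x = -976/121: comparison with the harmonic series Σ 1/m shows the series diverges.

(-976/121, -960/121]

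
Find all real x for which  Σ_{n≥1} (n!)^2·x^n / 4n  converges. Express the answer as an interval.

{0}

Apply the ratio test: |a_{n+1}| / |a_n| = (n+1)² · 4n/4(n+1), which tends to ∞ as n → ∞.
Since the ratio → ∞, the series diverges for every x ≠ 0, and R = 0.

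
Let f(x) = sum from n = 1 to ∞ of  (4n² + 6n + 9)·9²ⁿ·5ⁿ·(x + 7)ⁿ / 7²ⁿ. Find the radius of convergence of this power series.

Apply the ratio test: |a_{n+1}| / |a_n| = [(4(n+1)² + 6(n+1) + 9)/(4n² + 6n + 9)] · 81·5/49, which tends to 405/49 as n → ∞.
Convergence for |x + 7| · 405/49 < 1, i.e. |x + 7| < 49/405. So R = 49/405.

R = 49/405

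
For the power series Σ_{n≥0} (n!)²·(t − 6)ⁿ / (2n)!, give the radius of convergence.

R = 4

Ratio test: |a_{n+1}/a_n| = (n+1)²/[(2n+1)·(2n+2)] → 1/4 as n → ∞.
Hence the series converges for |t − 6| < 1/(1/4) = 4, so the radius of convergence is 4.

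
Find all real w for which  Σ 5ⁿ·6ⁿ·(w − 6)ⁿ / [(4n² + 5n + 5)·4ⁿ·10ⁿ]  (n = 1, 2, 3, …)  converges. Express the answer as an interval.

By the ratio test, |a_{n+1}/a_n| = [(4n² + 5n + 5)/(4(n+1)² + 5(n+1) + 5)] · 5·6/(4·10) → 3/4.
Thus R = 1/(3/4) = 4/3.
At w = 22/3: absolute convergence follows by limit comparison with Σ 1/n².
Check w = 14/3: absolute convergence follows by limit comparison with Σ 1/n².

[14/3, 22/3]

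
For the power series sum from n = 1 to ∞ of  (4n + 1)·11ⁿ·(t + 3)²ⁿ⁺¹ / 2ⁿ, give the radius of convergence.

R = √22/11

The ratio of consecutive coefficients is [(4(n+1) + 1)/(4n + 1)] · 11/2 → 11/2.
Writing y = (t + 3)², the series in y has radius 2/11, so |t + 3| < √(2/11) and R = √22/11.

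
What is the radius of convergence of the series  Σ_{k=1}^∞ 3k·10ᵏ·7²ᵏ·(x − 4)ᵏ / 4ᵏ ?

Apply the ratio test: |a_{k+1}| / |a_k| = [3(k+1)/3k] · 10·49/4, which tends to 245/2 as k → ∞.
Convergence for |x − 4| · 245/2 < 1, i.e. |x − 4| < 2/245. So R = 2/245.

R = 2/245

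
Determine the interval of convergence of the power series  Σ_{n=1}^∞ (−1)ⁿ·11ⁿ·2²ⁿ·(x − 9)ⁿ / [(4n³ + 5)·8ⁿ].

The ratio of consecutive coefficients is [(4n³ + 5)/(4(n+1)³ + 5)] · 11·4/8 → 11/2.
Hence the series converges for |x − 9| < 1/(11/2) = 2/11, so the radius of convergence is 2/11.
Endpoint x = 101/11: absolute convergence follows by limit comparison with Σ 1/n³.
When x = 97/11, the series is dominated by a constant times Σ 1/n³, which converges (p = 3 > 1).

[97/11, 101/11]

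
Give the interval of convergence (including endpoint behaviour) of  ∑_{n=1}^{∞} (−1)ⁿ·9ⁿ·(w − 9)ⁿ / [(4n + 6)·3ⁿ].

(26/3, 28/3]

By the ratio test, |a_{n+1}/a_n| = [(4n + 6)/(4(n+1) + 6)] · 9/3 → 3.
Hence the series converges for |w − 9| < 1/(3) = 1/3, so the radius of convergence is 1/3.
Check w = 28/3: an alternating series whose terms decrease to 0 in absolute value, so it converges by the Leibniz criterion.
At w = 26/3: the terms are asymptotic to a nonzero constant times 1/n, so the series diverges by limit comparison with Σ 1/n.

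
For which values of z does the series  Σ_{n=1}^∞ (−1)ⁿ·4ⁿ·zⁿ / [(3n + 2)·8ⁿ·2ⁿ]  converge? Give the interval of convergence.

By the ratio test, |a_{n+1}/a_n| = [(3n + 2)/(3(n+1) + 2)] · 4/(8·2) → 1/4.
The series converges when 1/4 · |z| < 1, giving R = 4.
Endpoint z = 4: convergence follows from the alternating series test (terms decrease monotonically to 0).
At z = -4: the terms are asymptotic to a nonzero constant times 1/n, so the series diverges by limit comparison with Σ 1/n.

(-4, 4]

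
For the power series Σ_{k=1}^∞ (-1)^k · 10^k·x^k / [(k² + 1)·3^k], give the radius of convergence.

Apply the ratio test: |a_{k+1}| / |a_k| = [(k² + 1)/((k+1)² + 1)] · 10/3, which tends to 10/3 as k → ∞.
Convergence for |x| · 10/3 < 1, i.e. |x| < 3/10. So R = 3/10.

R = 3/10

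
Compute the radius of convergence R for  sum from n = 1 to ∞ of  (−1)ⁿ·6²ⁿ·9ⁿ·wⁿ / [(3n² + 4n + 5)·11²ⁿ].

R = 121/324

Ratio test: |a_{n+1}/a_n| = [(3n² + 4n + 5)/(3(n+1)² + 4(n+1) + 5)] · 36·9/121 → 324/121 as n → ∞.
The series converges when 324/121 · |w| < 1, giving R = 121/324.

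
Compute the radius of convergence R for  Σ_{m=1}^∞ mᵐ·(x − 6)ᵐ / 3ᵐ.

R = 0

Root test: |a_m|^(1/m) = m/3 → ∞.
Since the m-th root of |a_m| is unbounded, the series converges only at x = 6; R = 0.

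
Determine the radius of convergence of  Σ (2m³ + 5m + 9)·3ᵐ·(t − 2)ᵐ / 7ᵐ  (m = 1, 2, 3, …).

R = 7/3

The ratio of consecutive coefficients is [(2(m+1)³ + 5(m+1) + 9)/(2m³ + 5m + 9)] · 3/7 → 3/7.
Hence the series converges for |t − 2| < 1/(3/7) = 7/3, so the radius of convergence is 7/3.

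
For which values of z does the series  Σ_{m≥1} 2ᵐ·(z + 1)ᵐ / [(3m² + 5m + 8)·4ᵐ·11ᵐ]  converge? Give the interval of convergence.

[-23, 21]

Ratio test: |a_{m+1}/a_m| = [(3m² + 5m + 8)/(3(m+1)² + 5(m+1) + 8)] · 2/(4·11) → 1/22 as m → ∞.
Thus R = 1/(1/22) = 22.
Endpoint z = 21: the terms are on the order of 1/m², so the series converges absolutely by comparison with the p-series (p = 2 > 1).
When z = -23, the terms are on the order of 1/m², so the series converges absolutely by comparison with the p-series (p = 2 > 1).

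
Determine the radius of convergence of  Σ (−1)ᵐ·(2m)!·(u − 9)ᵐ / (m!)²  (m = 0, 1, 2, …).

By the ratio test, |a_{m+1}/a_m| = (2m+1)·(2m+2)/(m+1)² → 4.
Thus R = 1/(4) = 1/4.

R = 1/4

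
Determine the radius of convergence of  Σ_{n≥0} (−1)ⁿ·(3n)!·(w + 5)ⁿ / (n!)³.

Apply the ratio test: |a_{n+1}| / |a_n| = (3n+1)·(3n+2)·(3n+3)/(n+1)³, which tends to 27 as n → ∞.
Convergence for |w + 5| · 27 < 1, i.e. |w + 5| < 1/27. So R = 1/27.

R = 1/27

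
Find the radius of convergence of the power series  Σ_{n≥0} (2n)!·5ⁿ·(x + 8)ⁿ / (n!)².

R = 1/20

The ratio of consecutive coefficients is (2n+1)·(2n+2)/(n+1)² · 5 → 20.
Hence the series converges for |x + 8| < 1/(20) = 1/20, so the radius of convergence is 1/20.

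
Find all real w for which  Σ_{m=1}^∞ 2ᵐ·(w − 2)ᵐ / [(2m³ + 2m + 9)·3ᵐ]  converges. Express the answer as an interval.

[1/2, 7/2]

The ratio of consecutive coefficients is [(2m³ + 2m + 9)/(2(m+1)³ + 2(m+1) + 9)] · 2/3 → 2/3.
Thus R = 1/(2/3) = 3/2.
When w = 7/2, the terms are on the order of 1/m³, so the series converges absolutely by comparison with the p-series (p = 3 > 1).
When w = 1/2, the series is dominated by a constant times Σ 1/m³, which converges (p = 3 > 1).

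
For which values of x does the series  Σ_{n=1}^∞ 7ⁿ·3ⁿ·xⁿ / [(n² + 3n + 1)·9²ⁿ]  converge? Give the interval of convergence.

[-27/7, 27/7]

Apply the ratio test: |a_{n+1}| / |a_n| = [(n² + 3n + 1)/((n+1)² + 3(n+1) + 1)] · 7·3/81, which tends to 7/27 as n → ∞.
Hence the series converges for |x| < 1/(7/27) = 27/7, so the radius of convergence is 27/7.
Check x = 27/7: the series is dominated by a constant times Σ 1/n², which converges (p = 2 > 1).
Check x = -27/7: the terms are on the order of 1/n², so the series converges absolutely by comparison with the p-series (p = 2 > 1).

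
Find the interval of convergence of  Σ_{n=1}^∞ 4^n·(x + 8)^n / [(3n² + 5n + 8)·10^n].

Apply the ratio test: |a_{n+1}| / |a_n| = [(3n² + 5n + 8)/(3(n+1)² + 5(n+1) + 8)] · 4/10, which tends to 2/5 as n → ∞.
Hence the series converges for |x + 8| < 1/(2/5) = 5/2, so the radius of convergence is 5/2.
Endpoint x = -11/2: absolute convergence follows by limit comparison with Σ 1/n².
At x = -21/2: the terms are on the order of 1/n², so the series converges absolutely by comparison with the p-series (p = 2 > 1).

[-21/2, -11/2]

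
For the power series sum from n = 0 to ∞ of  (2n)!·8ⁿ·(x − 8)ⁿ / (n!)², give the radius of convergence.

The ratio of consecutive coefficients is (2n+1)·(2n+2)/(n+1)² · 8 → 32.
The series converges when 32 · |x − 8| < 1, giving R = 1/32.

R = 1/32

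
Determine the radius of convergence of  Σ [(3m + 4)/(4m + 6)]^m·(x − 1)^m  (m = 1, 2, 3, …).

R = 4/3

Root test: |a_m|^(1/m) = (3m + 4)/(4m + 6) → 3/4.
Thus R = 1/(3/4) = 4/3.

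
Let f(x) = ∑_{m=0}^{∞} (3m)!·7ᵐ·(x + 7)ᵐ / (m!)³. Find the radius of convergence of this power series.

Apply the ratio test: |a_{m+1}| / |a_m| = (3m+1)·(3m+2)·(3m+3)/(m+1)³ · 7, which tends to 189 as m → ∞.
Convergence for |x + 7| · 189 < 1, i.e. |x + 7| < 1/189. So R = 1/189.

R = 1/189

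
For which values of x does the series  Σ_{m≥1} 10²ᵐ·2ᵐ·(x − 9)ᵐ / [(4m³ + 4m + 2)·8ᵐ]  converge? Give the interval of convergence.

The ratio of consecutive coefficients is [(4m³ + 4m + 2)/(4(m+1)³ + 4(m+1) + 2)] · 100·2/8 → 25.
Convergence for |x − 9| · 25 < 1, i.e. |x − 9| < 1/25. So R = 1/25.
Check x = 226/25: absolute convergence follows by limit comparison with Σ 1/m³.
When x = 224/25, absolute convergence follows by limit comparison with Σ 1/m³.

[224/25, 226/25]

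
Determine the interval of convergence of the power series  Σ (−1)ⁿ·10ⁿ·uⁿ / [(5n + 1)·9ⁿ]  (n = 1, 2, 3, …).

The ratio of consecutive coefficients is [(5n + 1)/(5(n+1) + 1)] · 10/9 → 10/9.
Hence the series converges for |u| < 1/(10/9) = 9/10, so the radius of convergence is 9/10.
Endpoint u = 9/10: convergence follows from the alternating series test (terms decrease monotonically to 0).
Endpoint u = -9/10: comparison with the harmonic series Σ 1/n shows the series diverges.

(-9/10, 9/10]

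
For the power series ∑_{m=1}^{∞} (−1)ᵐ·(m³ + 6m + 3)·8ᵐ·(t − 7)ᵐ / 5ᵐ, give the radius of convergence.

R = 5/8

The ratio of consecutive coefficients is [((m+1)³ + 6(m+1) + 3)/(m³ + 6m + 3)] · 8/5 → 8/5.
The series converges when 8/5 · |t − 7| < 1, giving R = 5/8.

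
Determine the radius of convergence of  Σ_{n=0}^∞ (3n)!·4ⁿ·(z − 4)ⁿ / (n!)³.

Ratio test: |a_{n+1}/a_n| = (3n+1)·(3n+2)·(3n+3)/(n+1)³ · 4 → 108 as n → ∞.
Thus R = 1/(108) = 1/108.

R = 1/108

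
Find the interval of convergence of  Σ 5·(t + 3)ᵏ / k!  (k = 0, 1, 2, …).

(−∞, ∞)

The ratio of consecutive coefficients is 5/5 · 1/(k+1) → 0.
Since the limit is 0 < 1 for every t, the series converges on all of ℝ and R = ∞.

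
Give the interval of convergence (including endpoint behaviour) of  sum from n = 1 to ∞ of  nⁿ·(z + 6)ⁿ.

{-6}

Applying the root test, |a_n|^(1/n) = n → ∞.
The root grows without bound, so R = 0 (convergence only at z = -6).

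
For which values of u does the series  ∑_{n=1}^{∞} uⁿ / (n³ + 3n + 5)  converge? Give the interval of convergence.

Apply the ratio test: |a_{n+1}| / |a_n| = (n³ + 3n + 5)/((n+1)³ + 3(n+1) + 5), which tends to 1 as n → ∞.
Hence R = 1.
When u = 1, absolute convergence follows by limit comparison with Σ 1/n³.
Check u = -1: the terms are on the order of 1/n³, so the series converges absolutely by comparison with the p-series (p = 3 > 1).

[-1, 1]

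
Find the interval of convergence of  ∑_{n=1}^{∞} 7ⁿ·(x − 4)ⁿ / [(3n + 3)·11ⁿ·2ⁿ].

The ratio of consecutive coefficients is [(3n + 3)/(3(n+1) + 3)] · 7/(11·2) → 7/22.
Convergence for |x − 4| · 7/22 < 1, i.e. |x − 4| < 22/7. So R = 22/7.
Endpoint x = 50/7: the terms are asymptotic to a nonzero constant times 1/n, so the series diverges by limit comparison with Σ 1/n.
Endpoint x = 6/7: convergence follows from the alternating series test (terms decrease monotonically to 0).

[6/7, 50/7)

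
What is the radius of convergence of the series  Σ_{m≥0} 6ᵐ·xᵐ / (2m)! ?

Apply the ratio test: |a_{m+1}| / |a_m| = 6 · 1/[(2m+1)·(2m+2)], which tends to 0 as m → ∞.
The ratio tends to 0 regardless of x, hence R = ∞.

R = ∞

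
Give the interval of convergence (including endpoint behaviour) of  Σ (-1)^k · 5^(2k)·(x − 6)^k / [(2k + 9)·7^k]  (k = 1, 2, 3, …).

(143/25, 157/25]

By the ratio test, |a_{k+1}/a_k| = [(2k + 9)/(2(k+1) + 9)] · 25/7 → 25/7.
Thus R = 1/(25/7) = 7/25.
Check x = 157/25: an alternating series whose terms decrease to 0 in absolute value, so it converges by the Leibniz criterion.
Check x = 143/25: comparison with the harmonic series Σ 1/k shows the series diverges.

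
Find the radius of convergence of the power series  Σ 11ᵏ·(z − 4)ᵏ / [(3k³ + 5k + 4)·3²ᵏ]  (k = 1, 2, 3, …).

Apply the ratio test: |a_{k+1}| / |a_k| = [(3k³ + 5k + 4)/(3(k+1)³ + 5(k+1) + 4)] · 11/9, which tends to 11/9 as k → ∞.
The series converges when 11/9 · |z − 4| < 1, giving R = 9/11.

R = 9/11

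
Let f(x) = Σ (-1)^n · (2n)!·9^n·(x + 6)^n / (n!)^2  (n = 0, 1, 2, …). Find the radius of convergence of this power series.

R = 1/36

Apply the ratio test: |a_{n+1}| / |a_n| = (2n+1)·(2n+2)/(n+1)² · 9, which tends to 36 as n → ∞.
The series converges when 36 · |x + 6| < 1, giving R = 1/36.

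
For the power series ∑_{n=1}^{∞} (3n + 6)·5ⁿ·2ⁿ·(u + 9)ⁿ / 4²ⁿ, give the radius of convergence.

R = 8/5

The ratio of consecutive coefficients is [(3(n+1) + 6)/(3n + 6)] · 5·2/16 → 5/8.
Hence the series converges for |u + 9| < 1/(5/8) = 8/5, so the radius of convergence is 8/5.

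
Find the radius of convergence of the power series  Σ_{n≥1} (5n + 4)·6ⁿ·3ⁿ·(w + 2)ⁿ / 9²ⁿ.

R = 9/2

By the ratio test, |a_{n+1}/a_n| = [(5(n+1) + 4)/(5n + 4)] · 6·3/81 → 2/9.
Hence the series converges for |w + 2| < 1/(2/9) = 9/2, so the radius of convergence is 9/2.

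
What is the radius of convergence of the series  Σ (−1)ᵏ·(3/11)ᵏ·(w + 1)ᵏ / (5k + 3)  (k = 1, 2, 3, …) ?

R = 11/3

Apply the ratio test: |a_{k+1}| / |a_k| = [(5k + 3)/(5(k+1) + 3)] · 3/11, which tends to 3/11 as k → ∞.
Thus R = 1/(3/11) = 11/3.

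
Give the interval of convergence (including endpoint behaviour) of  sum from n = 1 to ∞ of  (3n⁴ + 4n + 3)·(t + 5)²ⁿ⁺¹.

(-6, -4)

By the ratio test, |a_{n+1}/a_n| = (3(n+1)⁴ + 4(n+1) + 3)/(3n⁴ + 4n + 3) → 1.
Successive powers of (t + 5) differ by 2, so the series converges when |t + 5|² · 1 < 1, i.e. |t + 5| < √(1) = 1. So R = 1.
When t = -4, the n-th term does not approach 0; divergence by the term test.
Endpoint t = -6: the terms have absolute value of order n⁴, which does not tend to 0, so the series diverges by the divergence test.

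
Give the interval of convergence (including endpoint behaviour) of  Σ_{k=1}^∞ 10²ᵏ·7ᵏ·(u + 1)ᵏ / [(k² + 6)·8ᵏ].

[-177/175, -173/175]

By the ratio test, |a_{k+1}/a_k| = [(k² + 6)/((k+1)² + 6)] · 100·7/8 → 175/2.
Hence the series converges for |u + 1| < 1/(175/2) = 2/175, so the radius of convergence is 2/175.
When u = -173/175, the terms are on the order of 1/k², so the series converges absolutely by comparison with the p-series (p = 2 > 1).
Endpoint u = -177/175: the terms are on the order of 1/k², so the series converges absolutely by comparison with the p-series (p = 2 > 1).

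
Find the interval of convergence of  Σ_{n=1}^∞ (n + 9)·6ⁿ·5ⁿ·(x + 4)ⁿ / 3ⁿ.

By the ratio test, |a_{n+1}/a_n| = [((n+1) + 9)/(n + 9)] · 6·5/3 → 10.
Convergence for |x + 4| · 10 < 1, i.e. |x + 4| < 1/10. So R = 1/10.
At x = -39/10: the terms have absolute value of order n, which does not tend to 0, so the series diverges by the divergence test.
Check x = -41/10: the terms have absolute value of order n, which does not tend to 0, so the series diverges by the divergence test.

(-41/10, -39/10)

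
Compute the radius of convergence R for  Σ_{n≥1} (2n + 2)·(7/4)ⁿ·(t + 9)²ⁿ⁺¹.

By the ratio test, |a_{n+1}/a_n| = [(2(n+1) + 2)/(2n + 2)] · 7/4 → 7/4.
Since the exponent of (t + 9) increases by 2 each term, convergence requires |t + 9|² < 4/7, hence R = 2√7/7.

R = 2√7/7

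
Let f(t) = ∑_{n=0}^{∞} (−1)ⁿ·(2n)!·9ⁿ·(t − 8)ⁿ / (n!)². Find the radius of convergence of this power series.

Ratio test: |a_{n+1}/a_n| = (2n+1)·(2n+2)/(n+1)² · 9 → 36 as n → ∞.
Convergence for |t − 8| · 36 < 1, i.e. |t − 8| < 1/36. So R = 1/36.

R = 1/36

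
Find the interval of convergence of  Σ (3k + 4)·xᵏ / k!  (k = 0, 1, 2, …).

(−∞, ∞)

The ratio of consecutive coefficients is (3(k+1) + 4)/(3k + 4) · 1/(k+1) → 0.
The limit is 0, so the series converges for all x; R = ∞.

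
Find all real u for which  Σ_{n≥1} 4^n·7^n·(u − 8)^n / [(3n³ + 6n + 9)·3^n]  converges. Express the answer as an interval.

[221/28, 227/28]

By the ratio test, |a_{n+1}/a_n| = [(3n³ + 6n + 9)/(3(n+1)³ + 6(n+1) + 9)] · 4·7/3 → 28/3.
Hence the series converges for |u − 8| < 1/(28/3) = 3/28, so the radius of convergence is 3/28.
Check u = 227/28: the series is dominated by a constant times Σ 1/n³, which converges (p = 3 > 1).
Check u = 221/28: absolute convergence follows by limit comparison with Σ 1/n³.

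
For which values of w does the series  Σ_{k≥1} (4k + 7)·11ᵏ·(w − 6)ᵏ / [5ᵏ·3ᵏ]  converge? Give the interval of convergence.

Apply the ratio test: |a_{k+1}| / |a_k| = [(4(k+1) + 7)/(4k + 7)] · 11/(5·3), which tends to 11/15 as k → ∞.
Hence the series converges for |w − 6| < 1/(11/15) = 15/11, so the radius of convergence is 15/11.
Endpoint w = 81/11: the terms do not tend to 0, so the series diverges.
Endpoint w = 51/11: the terms do not tend to 0, so the series diverges.

(51/11, 81/11)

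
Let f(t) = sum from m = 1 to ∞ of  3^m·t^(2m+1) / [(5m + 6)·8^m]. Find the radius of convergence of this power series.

R = 2√6/3

Ratio test: |a_{m+1}/a_m| = [(5m + 6)/(5(m+1) + 6)] · 3/8 → 3/8 as m → ∞.
Since the exponent of t increases by 2 each term, convergence requires |t|² < 8/3, hence R = 2√6/3.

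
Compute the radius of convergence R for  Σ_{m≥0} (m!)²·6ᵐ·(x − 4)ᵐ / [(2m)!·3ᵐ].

R = 2

Apply the ratio test: |a_{m+1}| / |a_m| = (m+1)²/[(2m+1)·(2m+2)] · 6/3, which tends to 1/2 as m → ∞.
The series converges when 1/2 · |x − 4| < 1, giving R = 2.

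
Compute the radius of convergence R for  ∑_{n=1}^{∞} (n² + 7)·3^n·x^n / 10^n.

Ratio test: |a_{n+1}/a_n| = [((n+1)² + 7)/(n² + 7)] · 3/10 → 3/10 as n → ∞.
Thus R = 1/(3/10) = 10/3.

R = 10/3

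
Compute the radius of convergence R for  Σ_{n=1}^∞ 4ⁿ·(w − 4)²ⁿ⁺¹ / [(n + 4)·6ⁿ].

Apply the ratio test: |a_{n+1}| / |a_n| = [(n + 4)/((n+1) + 4)] · 4/6, which tends to 2/3 as n → ∞.
Writing y = (w − 4)², the series in y has radius 3/2, so |w − 4| < √(3/2) and R = √6/2.

R = √6/2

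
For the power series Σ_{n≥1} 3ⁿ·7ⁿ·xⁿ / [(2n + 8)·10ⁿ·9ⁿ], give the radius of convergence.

R = 30/7

Apply the ratio test: |a_{n+1}| / |a_n| = [(2n + 8)/(2(n+1) + 8)] · 3·7/(10·9), which tends to 7/30 as n → ∞.
Hence the series converges for |x| < 1/(7/30) = 30/7, so the radius of convergence is 30/7.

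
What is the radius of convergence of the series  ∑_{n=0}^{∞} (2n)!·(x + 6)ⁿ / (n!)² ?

R = 1/4

Ratio test: |a_{n+1}/a_n| = (2n+1)·(2n+2)/(n+1)² → 4 as n → ∞.
Convergence for |x + 6| · 4 < 1, i.e. |x + 6| < 1/4. So R = 1/4.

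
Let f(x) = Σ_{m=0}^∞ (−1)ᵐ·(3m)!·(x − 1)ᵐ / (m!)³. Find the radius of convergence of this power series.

Ratio test: |a_{m+1}/a_m| = (3m+1)·(3m+2)·(3m+3)/(m+1)³ → 27 as m → ∞.
Thus R = 1/(27) = 1/27.

R = 1/27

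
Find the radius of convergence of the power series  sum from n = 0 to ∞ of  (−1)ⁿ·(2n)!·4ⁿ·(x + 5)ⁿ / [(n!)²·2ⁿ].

Apply the ratio test: |a_{n+1}| / |a_n| = (2n+1)·(2n+2)/(n+1)² · 4/2, which tends to 8 as n → ∞.
Convergence for |x + 5| · 8 < 1, i.e. |x + 5| < 1/8. So R = 1/8.

R = 1/8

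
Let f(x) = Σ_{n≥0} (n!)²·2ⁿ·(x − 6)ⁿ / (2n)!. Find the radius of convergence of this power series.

R = 2

The ratio of consecutive coefficients is (n+1)²/[(2n+1)·(2n+2)] · 2 → 1/2.
Hence the series converges for |x − 6| < 1/(1/2) = 2, so the radius of convergence is 2.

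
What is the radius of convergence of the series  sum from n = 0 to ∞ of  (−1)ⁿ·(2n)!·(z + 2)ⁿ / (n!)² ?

R = 1/4

By the ratio test, |a_{n+1}/a_n| = (2n+1)·(2n+2)/(n+1)² → 4.
The series converges when 4 · |z + 2| < 1, giving R = 1/4.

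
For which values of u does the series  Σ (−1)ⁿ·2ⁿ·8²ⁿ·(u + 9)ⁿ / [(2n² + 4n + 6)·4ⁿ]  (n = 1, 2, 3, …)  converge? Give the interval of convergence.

[-289/32, -287/32]

Ratio test: |a_{n+1}/a_n| = [(2n² + 4n + 6)/(2(n+1)² + 4(n+1) + 6)] · 2·64/4 → 32 as n → ∞.
The series converges when 32 · |u + 9| < 1, giving R = 1/32.
When u = -287/32, the series is dominated by a constant times Σ 1/n², which converges (p = 2 > 1).
When u = -289/32, absolute convergence follows by limit comparison with Σ 1/n².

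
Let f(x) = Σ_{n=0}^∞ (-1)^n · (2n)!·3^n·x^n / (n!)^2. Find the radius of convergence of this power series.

R = 1/12

Ratio test: |a_{n+1}/a_n| = (2n+1)·(2n+2)/(n+1)² · 3 → 12 as n → ∞.
Convergence for |x| · 12 < 1, i.e. |x| < 1/12. So R = 1/12.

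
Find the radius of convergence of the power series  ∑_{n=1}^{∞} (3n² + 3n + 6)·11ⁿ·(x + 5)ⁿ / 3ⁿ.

R = 3/11

The ratio of consecutive coefficients is [(3(n+1)² + 3(n+1) + 6)/(3n² + 3n + 6)] · 11/3 → 11/3.
The series converges when 11/3 · |x + 5| < 1, giving R = 3/11.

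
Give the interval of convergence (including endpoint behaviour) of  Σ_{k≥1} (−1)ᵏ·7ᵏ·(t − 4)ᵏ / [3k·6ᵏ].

(22/7, 34/7]

The ratio of consecutive coefficients is [3k/3(k+1)] · 7/6 → 7/6.
Hence the series converges for |t − 4| < 1/(7/6) = 6/7, so the radius of convergence is 6/7.
Check t = 34/7: convergence follows from the alternating series test (terms decrease monotonically to 0).
Check t = 22/7: the terms are asymptotic to a nonzero constant times 1/k, so the series diverges by limit comparison with Σ 1/k.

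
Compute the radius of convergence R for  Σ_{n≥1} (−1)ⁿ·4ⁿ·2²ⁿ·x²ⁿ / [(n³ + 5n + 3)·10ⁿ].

R = √10/4

Ratio test: |a_{n+1}/a_n| = [(n³ + 5n + 3)/((n+1)³ + 5(n+1) + 3)] · 4·4/10 → 8/5 as n → ∞.
Since the exponent of x increases by 2 each term, convergence requires |x|² < 5/8, hence R = √10/4.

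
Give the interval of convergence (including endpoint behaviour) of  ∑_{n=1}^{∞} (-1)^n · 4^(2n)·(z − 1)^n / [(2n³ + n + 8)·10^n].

Apply the ratio test: |a_{n+1}| / |a_n| = [(2n³ + n + 8)/(2(n+1)³ + (n+1) + 8)] · 16/10, which tends to 8/5 as n → ∞.
Hence the series converges for |z − 1| < 1/(8/5) = 5/8, so the radius of convergence is 5/8.
Endpoint z = 13/8: absolute convergence follows by limit comparison with Σ 1/n³.
At z = 3/8: the series is dominated by a constant times Σ 1/n³, which converges (p = 3 > 1).

[3/8, 13/8]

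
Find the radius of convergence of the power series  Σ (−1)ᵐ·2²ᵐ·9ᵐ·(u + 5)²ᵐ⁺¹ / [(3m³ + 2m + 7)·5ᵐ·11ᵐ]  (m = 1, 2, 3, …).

R = √55/6

By the ratio test, |a_{m+1}/a_m| = [(3m³ + 2m + 7)/(3(m+1)³ + 2(m+1) + 7)] · 4·9/(5·11) → 36/55.
Since the exponent of (u + 5) increases by 2 each term, convergence requires |u + 5|² < 55/36, hence R = √55/6.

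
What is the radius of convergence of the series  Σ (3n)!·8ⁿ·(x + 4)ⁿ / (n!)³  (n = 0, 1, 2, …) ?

R = 1/216

Ratio test: |a_{n+1}/a_n| = (3n+1)·(3n+2)·(3n+3)/(n+1)³ · 8 → 216 as n → ∞.
Hence the series converges for |x + 4| < 1/(216) = 1/216, so the radius of convergence is 1/216.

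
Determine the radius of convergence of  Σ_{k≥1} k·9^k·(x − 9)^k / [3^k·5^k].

R = 5/3

The ratio of consecutive coefficients is [(k+1)/k] · 9/(3·5) → 3/5.
Hence the series converges for |x − 9| < 1/(3/5) = 5/3, so the radius of convergence is 5/3.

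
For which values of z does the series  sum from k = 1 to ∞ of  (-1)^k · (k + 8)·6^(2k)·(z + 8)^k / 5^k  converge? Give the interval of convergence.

(-293/36, -283/36)

The ratio of consecutive coefficients is [((k+1) + 8)/(k + 8)] · 36/5 → 36/5.
The series converges when 36/5 · |z + 8| < 1, giving R = 5/36.
Endpoint z = -283/36: the terms do not tend to 0, so the series diverges.
Check z = -293/36: the terms do not tend to 0, so the series diverges.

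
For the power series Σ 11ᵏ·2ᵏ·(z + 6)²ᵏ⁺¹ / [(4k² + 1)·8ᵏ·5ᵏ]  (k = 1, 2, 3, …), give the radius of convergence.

By the ratio test, |a_{k+1}/a_k| = [(4k² + 1)/(4(k+1)² + 1)] · 11·2/(8·5) → 11/20.
Successive powers of (z + 6) differ by 2, so the series converges when |z + 6|² · 11/20 < 1, i.e. |z + 6| < √(20/11). So R = 2√55/11.

R = 2√55/11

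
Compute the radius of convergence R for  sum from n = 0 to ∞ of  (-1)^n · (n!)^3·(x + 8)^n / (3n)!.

R = 27

The ratio of consecutive coefficients is (n+1)³/[(3n+1)·(3n+2)·(3n+3)] → 1/27.
Convergence for |x + 8| · 1/27 < 1, i.e. |x + 8| < 27. So R = 27.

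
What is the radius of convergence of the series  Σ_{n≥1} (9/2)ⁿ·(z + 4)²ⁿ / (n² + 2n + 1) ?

R = √2/3

Ratio test: |a_{n+1}/a_n| = [(n² + 2n + 1)/((n+1)² + 2(n+1) + 1)] · 9/2 → 9/2 as n → ∞.
Writing y = (z + 4)², the series in y has radius 2/9, so |z + 4| < √(2/9) and R = √2/3.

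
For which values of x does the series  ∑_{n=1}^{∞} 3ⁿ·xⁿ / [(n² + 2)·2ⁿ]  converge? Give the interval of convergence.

[-2/3, 2/3]

Apply the ratio test: |a_{n+1}| / |a_n| = [(n² + 2)/((n+1)² + 2)] · 3/2, which tends to 3/2 as n → ∞.
Convergence for |x| · 3/2 < 1, i.e. |x| < 2/3. So R = 2/3.
When x = 2/3, absolute convergence follows by limit comparison with Σ 1/n².
Check x = -2/3: the series is dominated by a constant times Σ 1/n², which converges (p = 2 > 1).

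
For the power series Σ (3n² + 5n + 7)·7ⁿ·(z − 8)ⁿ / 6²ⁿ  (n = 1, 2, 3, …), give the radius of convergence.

R = 36/7

Ratio test: |a_{n+1}/a_n| = [(3(n+1)² + 5(n+1) + 7)/(3n² + 5n + 7)] · 7/36 → 7/36 as n → ∞.
Hence the series converges for |z − 8| < 1/(7/36) = 36/7, so the radius of convergence is 36/7.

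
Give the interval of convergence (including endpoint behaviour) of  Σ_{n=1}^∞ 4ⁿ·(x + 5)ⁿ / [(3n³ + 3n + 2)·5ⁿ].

The ratio of consecutive coefficients is [(3n³ + 3n + 2)/(3(n+1)³ + 3(n+1) + 2)] · 4/5 → 4/5.
The series converges when 4/5 · |x + 5| < 1, giving R = 5/4.
When x = -15/4, absolute convergence follows by limit comparison with Σ 1/n³.
At x = -25/4: the terms are on the order of 1/n³, so the series converges absolutely by comparison with the p-series (p = 3 > 1).

[-25/4, -15/4]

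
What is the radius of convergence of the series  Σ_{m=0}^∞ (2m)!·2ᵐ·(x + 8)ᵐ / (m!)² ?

R = 1/8

Ratio test: |a_{m+1}/a_m| = (2m+1)·(2m+2)/(m+1)² · 2 → 8 as m → ∞.
The series converges when 8 · |x + 8| < 1, giving R = 1/8.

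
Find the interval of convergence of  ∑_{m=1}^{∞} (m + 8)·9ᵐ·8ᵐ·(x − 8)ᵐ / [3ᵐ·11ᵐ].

Ratio test: |a_{m+1}/a_m| = [((m+1) + 8)/(m + 8)] · 9·8/(3·11) → 24/11 as m → ∞.
Hence the series converges for |x − 8| < 1/(24/11) = 11/24, so the radius of convergence is 11/24.
When x = 203/24, the terms have absolute value of order m, which does not tend to 0, so the series diverges by the divergence test.
When x = 181/24, the m-th term does not approach 0; divergence by the term test.

(181/24, 203/24)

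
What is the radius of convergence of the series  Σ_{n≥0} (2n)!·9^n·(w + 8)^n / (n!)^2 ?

R = 1/36

The ratio of consecutive coefficients is (2n+1)·(2n+2)/(n+1)² · 9 → 36.
Hence the series converges for |w + 8| < 1/(36) = 1/36, so the radius of convergence is 1/36.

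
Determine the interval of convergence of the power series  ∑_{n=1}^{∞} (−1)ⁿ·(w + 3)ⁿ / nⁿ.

Root test: |a_n|^(1/n) = 1/n → 0.
The limit is 0 for every w, so R = ∞.

(−∞, ∞)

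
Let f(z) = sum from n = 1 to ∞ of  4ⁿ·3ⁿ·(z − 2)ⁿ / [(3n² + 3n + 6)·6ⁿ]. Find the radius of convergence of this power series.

R = 1/2

The ratio of consecutive coefficients is [(3n² + 3n + 6)/(3(n+1)² + 3(n+1) + 6)] · 4·3/6 → 2.
Thus R = 1/(2) = 1/2.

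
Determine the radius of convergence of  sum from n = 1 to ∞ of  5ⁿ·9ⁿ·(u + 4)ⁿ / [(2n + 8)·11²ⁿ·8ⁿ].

Apply the ratio test: |a_{n+1}| / |a_n| = [(2n + 8)/(2(n+1) + 8)] · 5·9/(121·8), which tends to 45/968 as n → ∞.
The series converges when 45/968 · |u + 4| < 1, giving R = 968/45.

R = 968/45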